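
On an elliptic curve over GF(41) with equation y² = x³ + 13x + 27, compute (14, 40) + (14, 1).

The two points share x = 14 and their y-coordinates satisfy 40 + 1 ≡ 0 (mod 41), so they are inverses. Their sum is 𝒪.

O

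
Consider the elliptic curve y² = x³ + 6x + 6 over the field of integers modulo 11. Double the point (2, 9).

tangent at (2, 9): λ = (3·2² + 6)/(2·9) ≡ 7/7. 7⁻¹ ≡ 8 (mod 11) since 7·8 = 56 ≡ 1, so λ ≡ 7·8 ≡ 1.
  x = λ² - 2 - 2 = 1 - 4 ≡ 8; y = λ·(2 - 8) - 9 ≡ 7. → (8, 7)

(8, 7)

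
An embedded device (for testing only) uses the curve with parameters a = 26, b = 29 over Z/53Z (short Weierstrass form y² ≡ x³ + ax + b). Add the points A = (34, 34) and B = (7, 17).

(34, 34) + (7, 17). λ = (17 - 34)/(7 - 34) ≡ 36/26 mod 53. 26⁻¹ ≡ 51 (mod 53) since 26·51 = 1326 ≡ 1, so λ ≡ 34.
  x = λ² - 34 - 7 = 1156 - 41 ≡ 2; y = λ·(34 - 2) - 34 ≡ 47. → (2, 47)

(2, 47)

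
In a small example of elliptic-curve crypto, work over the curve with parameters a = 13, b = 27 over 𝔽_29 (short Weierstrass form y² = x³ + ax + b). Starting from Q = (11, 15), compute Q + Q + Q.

Repeated addition: build up to 3Q.
2Q: tangent at (11, 15): λ = (3·11² + 13)/(2·15) ≡ 28/1. 1⁻¹ ≡ 1 (mod 29), so λ ≡ 28·1 ≡ 28.
  x = λ² - 11 - 11 = 784 - 22 ≡ 8; y = λ·(11 - 8) - 15 ≡ 11. → (8, 11)
3Q: (8, 11) + (11, 15). λ = (15 - 11)/(11 - 8) ≡ 4/3 mod 29. 3⁻¹ ≡ 10 (mod 29) since 3·10 = 30 ≡ 1, so λ ≡ 11.
  x = λ² - 8 - 11 = 121 - 19 ≡ 15; y = λ·(8 - 15) - 11 ≡ 28. → (15, 28)

(15, 28)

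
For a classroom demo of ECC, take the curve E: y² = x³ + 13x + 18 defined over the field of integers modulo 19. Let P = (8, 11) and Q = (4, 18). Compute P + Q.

(8, 11) + (4, 18). λ = (18 - 11)/(4 - 8) ≡ 7/15 mod 19. 15⁻¹ ≡ 14 (mod 19), so λ ≡ 3.
  x = λ² - 8 - 4 = 9 - 12 ≡ 16; y = λ·(8 - 16) - 11 ≡ 3. → (16, 3)

(16, 3)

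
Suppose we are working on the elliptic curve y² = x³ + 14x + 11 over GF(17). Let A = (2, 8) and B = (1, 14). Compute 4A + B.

(5, 11)

First 4A:
Repeated addition: build up to 4A.
2A: tangent at (2, 8): λ = (3·2² + 14)/(2·8) ≡ 9/16. 16⁻¹ ≡ 16 (mod 17), so λ ≡ 9·16 ≡ 8.
  x = λ² - 2 - 2 = 64 - 4 ≡ 9; y = λ·(2 - 9) - 8 ≡ 4. → (9, 4)
3A: (9, 4) + (2, 8). λ = (8 - 4)/(2 - 9) ≡ 4/10 mod 17. 10⁻¹ ≡ 12 (mod 17) since 10·12 = 120 ≡ 1, so λ ≡ 14.
  x = λ² - 9 - 2 = 196 - 11 ≡ 15; y = λ·(9 - 15) - 4 ≡ 14. → (15, 14)
4A: (15, 14) + (2, 8). λ = (8 - 14)/(2 - 15) ≡ 11/4 mod 17. 4⁻¹ ≡ 13 (mod 17), so λ ≡ 7.
  x = λ² - 15 - 2 = 49 - 17 ≡ 15; y = λ·(15 - 15) - 14 ≡ 3. → (15, 3)
4A = (15, 3).
Finally 4A + B:
(15, 3) + (1, 14). λ = (14 - 3)/(1 - 15) ≡ 11/3 mod 17. 3⁻¹ ≡ 6 (mod 17), so λ ≡ 15.
  x = λ² - 15 - 1 = 225 - 16 ≡ 5; y = λ·(15 - 5) - 3 ≡ 11. → (5, 11)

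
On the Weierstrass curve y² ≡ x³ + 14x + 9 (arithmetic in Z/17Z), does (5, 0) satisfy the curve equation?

yes

y² = 0² ≡ 0; x³ + 14x + 9 = 204 ≡ 0 (mod 17). 0 = 0.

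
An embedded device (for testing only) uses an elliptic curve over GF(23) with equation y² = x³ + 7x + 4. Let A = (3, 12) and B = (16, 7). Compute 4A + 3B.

(1, 14)

First 4A:
Repeated addition: build up to 4A.
2A: tangent at (3, 12): λ = (3·3² + 7)/(2·12) ≡ 11/1. 1⁻¹ ≡ 1 (mod 23), so λ ≡ 11·1 ≡ 11.
  x = λ² - 3 - 3 = 121 - 6 ≡ 0; y = λ·(3 - 0) - 12 ≡ 21. → (0, 21)
3A: (0, 21) + (3, 12). λ = (12 - 21)/(3 - 0) ≡ 14/3 mod 23. 3⁻¹ ≡ 8 (mod 23), so λ ≡ 20.
  x = λ² - 0 - 3 = 400 - 3 ≡ 6; y = λ·(0 - 6) - 21 ≡ 20. → (6, 20)
4A: (6, 20) + (3, 12). λ = (12 - 20)/(3 - 6) ≡ 15/20 mod 23. 20⁻¹ ≡ 15 (mod 23), so λ ≡ 18.
  x = λ² - 6 - 3 = 324 - 9 ≡ 16; y = λ·(6 - 16) - 20 ≡ 7. → (16, 7)
4A = (16, 7).
Next 3B:
Repeated addition: build up to 3B.
2B: tangent at (16, 7): λ = (3·16² + 7)/(2·7) ≡ 16/14. 14⁻¹ ≡ 5 (mod 23), so λ ≡ 16·5 ≡ 11.
  x = λ² - 16 - 16 = 121 - 32 ≡ 20; y = λ·(16 - 20) - 7 ≡ 18. → (20, 18)
3B: (20, 18) + (16, 7). λ = (7 - 18)/(16 - 20) ≡ 12/19 mod 23. 19⁻¹ ≡ 17 (mod 23), so λ ≡ 20.
  x = λ² - 20 - 16 = 400 - 36 ≡ 19; y = λ·(20 - 19) - 18 ≡ 2. → (19, 2)
3B = (19, 2).
Finally 4A + 3B:
(16, 7) + (19, 2). λ = (2 - 7)/(19 - 16) ≡ 18/3 mod 23. 3⁻¹ ≡ 8 (mod 23) since 3·8 = 24 ≡ 1, so λ ≡ 6.
  x = λ² - 16 - 19 = 36 - 35 ≡ 1; y = λ·(16 - 1) - 7 ≡ 14. → (1, 14)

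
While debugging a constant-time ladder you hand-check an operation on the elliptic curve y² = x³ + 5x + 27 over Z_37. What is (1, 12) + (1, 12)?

tangent at (1, 12): λ = (3·1² + 5)/(2·12) ≡ 8/24. 24⁻¹ ≡ 17 (mod 37), so λ ≡ 8·17 ≡ 25.
  x = λ² - 1 - 1 = 625 - 2 ≡ 31; y = λ·(1 - 31) - 12 ≡ 15. → (31, 15)

(31, 15)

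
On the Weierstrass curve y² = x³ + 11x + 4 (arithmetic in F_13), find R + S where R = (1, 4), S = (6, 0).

(1, 4) + (6, 0). λ = (0 - 4)/(6 - 1) ≡ 9/5 mod 13. 5⁻¹ ≡ 8 (mod 13), so λ ≡ 7.
  x = λ² - 1 - 6 = 49 - 7 ≡ 3; y = λ·(1 - 3) - 4 ≡ 8. → (3, 8)

(3, 8)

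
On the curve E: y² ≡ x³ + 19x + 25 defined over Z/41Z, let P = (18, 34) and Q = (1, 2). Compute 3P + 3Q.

First 3P:
Repeated addition: build up to 3P.
2P: tangent at (18, 34): λ = (3·18² + 19)/(2·34) ≡ 7/27. 27⁻¹ ≡ 38 (mod 41), so λ ≡ 7·38 ≡ 20.
  x = λ² - 18 - 18 = 400 - 36 ≡ 36; y = λ·(18 - 36) - 34 ≡ 16. → (36, 16)
3P: (36, 16) + (18, 34). λ = (34 - 16)/(18 - 36) ≡ 18/23 mod 41. 23⁻¹ ≡ 25 (mod 41) since 23·25 = 575 ≡ 1, so λ ≡ 40.
  x = λ² - 36 - 18 = 1600 - 54 ≡ 29; y = λ·(36 - 29) - 16 ≡ 18. → (29, 18)
3P = (29, 18).
Next 3Q:
Repeated addition: build up to 3Q.
2Q: tangent at (1, 2): λ = (3·1² + 19)/(2·2) ≡ 22/4. 4⁻¹ ≡ 31 (mod 41), so λ ≡ 22·31 ≡ 26.
  x = λ² - 1 - 1 = 676 - 2 ≡ 18; y = λ·(1 - 18) - 2 ≡ 7. → (18, 7)
3Q: (18, 7) + (1, 2). λ = (2 - 7)/(1 - 18) ≡ 36/24 mod 41. 24⁻¹ ≡ 12 (mod 41) since 24·12 = 288 ≡ 1, so λ ≡ 22.
  x = λ² - 18 - 1 = 484 - 19 ≡ 14; y = λ·(18 - 14) - 7 ≡ 40. → (14, 40)
3Q = (14, 40).
Finally 3P + 3Q:
(29, 18) + (14, 40). λ = (40 - 18)/(14 - 29) ≡ 22/26 mod 41. 26⁻¹ ≡ 30 (mod 41) since 26·30 = 780 ≡ 1, so λ ≡ 4.
  x = λ² - 29 - 14 = 16 - 43 ≡ 14; y = λ·(29 - 14) - 18 ≡ 1. → (14, 1)

(14, 1)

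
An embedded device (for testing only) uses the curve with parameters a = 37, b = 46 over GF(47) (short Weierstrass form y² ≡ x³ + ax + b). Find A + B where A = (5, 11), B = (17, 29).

(39, 32)

(5, 11) + (17, 29). λ = (29 - 11)/(17 - 5) ≡ 18/12 mod 47. 12⁻¹ ≡ 4 (mod 47), so λ ≡ 25.
  x = λ² - 5 - 17 = 625 - 22 ≡ 39; y = λ·(5 - 39) - 11 ≡ 32. → (39, 32)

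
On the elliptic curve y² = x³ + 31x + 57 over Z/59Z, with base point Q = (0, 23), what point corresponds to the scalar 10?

O

Repeated addition: build up to 10Q.
2Q: tangent at (0, 23): λ = (3·0² + 31)/(2·23) ≡ 31/46. 46⁻¹ ≡ 9 (mod 59), so λ ≡ 31·9 ≡ 43.
  x = λ² - 0 - 0 = 1849 - 0 ≡ 20; y = λ·(0 - 20) - 23 ≡ 2. → (20, 2)
3Q: (20, 2) + (0, 23). λ = (23 - 2)/(0 - 20) ≡ 21/39 mod 59. 39⁻¹ ≡ 56 (mod 59) since 39·56 = 2184 ≡ 1, so λ ≡ 55.
  x = λ² - 20 - 0 = 3025 - 20 ≡ 55; y = λ·(20 - 55) - 2 ≡ 20. → (55, 20)
4Q: (55, 20) + (0, 23). λ = (23 - 20)/(0 - 55) ≡ 3/4 mod 59. 4⁻¹ ≡ 15 (mod 59) since 4·15 = 60 ≡ 1, so λ ≡ 45.
  x = λ² - 55 - 0 = 2025 - 55 ≡ 23; y = λ·(55 - 23) - 20 ≡ 4. → (23, 4)
5Q: (23, 4) + (0, 23). λ = (23 - 4)/(0 - 23) ≡ 19/36 mod 59. 36⁻¹ ≡ 41 (mod 59), so λ ≡ 12.
  x = λ² - 23 - 0 = 144 - 23 ≡ 3; y = λ·(23 - 3) - 4 ≡ 0. → (3, 0)
6Q: (3, 0) + (0, 23). λ = (23 - 0)/(0 - 3) ≡ 23/56 mod 59. 56⁻¹ ≡ 39 (mod 59) since 56·39 = 2184 ≡ 1, so λ ≡ 12.
  x = λ² - 3 - 0 = 144 - 3 ≡ 23; y = λ·(3 - 23) - 0 ≡ 55. → (23, 55)
7Q: (23, 55) + (0, 23). λ = (23 - 55)/(0 - 23) ≡ 27/36 mod 59. 36⁻¹ ≡ 41 (mod 59) since 36·41 = 1476 ≡ 1, so λ ≡ 45.
  x = λ² - 23 - 0 = 2025 - 23 ≡ 55; y = λ·(23 - 55) - 55 ≡ 39. → (55, 39)
8Q: (55, 39) + (0, 23). λ = (23 - 39)/(0 - 55) ≡ 43/4 mod 59. 4⁻¹ ≡ 15 (mod 59) since 4·15 = 60 ≡ 1, so λ ≡ 55.
  x = λ² - 55 - 0 = 3025 - 55 ≡ 20; y = λ·(55 - 20) - 39 ≡ 57. → (20, 57)
9Q: (20, 57) + (0, 23). λ = (23 - 57)/(0 - 20) ≡ 25/39 mod 59. 39⁻¹ ≡ 56 (mod 59), so λ ≡ 43.
  x = λ² - 20 - 0 = 1849 - 20 ≡ 0; y = λ·(20 - 0) - 57 ≡ 36. → (0, 36)
10Q: (0, 36) + (0, 23): same x and y₁ ≡ -y₂, so the sum is ∞.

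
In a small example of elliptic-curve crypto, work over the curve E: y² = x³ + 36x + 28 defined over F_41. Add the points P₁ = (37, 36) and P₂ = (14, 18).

(37, 36) + (14, 18). λ = (18 - 36)/(14 - 37) ≡ 23/18 mod 41. 18⁻¹ ≡ 16 (mod 41), so λ ≡ 40.
  x = λ² - 37 - 14 = 1600 - 51 ≡ 32; y = λ·(37 - 32) - 36 ≡ 0. → (32, 0)

(32, 0)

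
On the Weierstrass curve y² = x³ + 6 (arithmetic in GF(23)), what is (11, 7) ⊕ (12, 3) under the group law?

(11, 7) + (12, 3). λ = (3 - 7)/(12 - 11) ≡ 19/1 mod 23. 1⁻¹ ≡ 1 (mod 23) since 1·1 = 1 ≡ 1, so λ ≡ 19.
  x = λ² - 11 - 12 = 361 - 23 ≡ 16; y = λ·(11 - 16) - 7 ≡ 13. → (16, 13)

(16, 13)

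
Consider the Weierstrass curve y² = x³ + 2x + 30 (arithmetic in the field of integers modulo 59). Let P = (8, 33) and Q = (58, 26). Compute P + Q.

(14, 41)

(8, 33) + (58, 26). λ = (26 - 33)/(58 - 8) ≡ 52/50 mod 59. 50⁻¹ ≡ 13 (mod 59), so λ ≡ 27.
  x = λ² - 8 - 58 = 729 - 66 ≡ 14; y = λ·(8 - 14) - 33 ≡ 41. → (14, 41)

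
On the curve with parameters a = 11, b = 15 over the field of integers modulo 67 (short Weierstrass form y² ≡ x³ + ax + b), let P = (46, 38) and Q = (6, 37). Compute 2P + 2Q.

(46, 29)

First 2P:
Repeated addition: build up to 2P.
2P: tangent at (46, 38): λ = (3·46² + 11)/(2·38) ≡ 61/9. 9⁻¹ ≡ 15 (mod 67), so λ ≡ 61·15 ≡ 44.
  x = λ² - 46 - 46 = 1936 - 92 ≡ 35; y = λ·(46 - 35) - 38 ≡ 44. → (35, 44)
2P = (35, 44).
Next 2Q:
Repeated addition: build up to 2Q.
2Q: tangent at (6, 37): λ = (3·6² + 11)/(2·37) ≡ 52/7. 7⁻¹ ≡ 48 (mod 67) since 7·48 = 336 ≡ 1, so λ ≡ 52·48 ≡ 17.
  x = λ² - 6 - 6 = 289 - 12 ≡ 9; y = λ·(6 - 9) - 37 ≡ 46. → (9, 46)
2Q = (9, 46).
Finally 2P + 2Q:
(35, 44) + (9, 46). λ = (46 - 44)/(9 - 35) ≡ 2/41 mod 67. 41⁻¹ ≡ 18 (mod 67), so λ ≡ 36.
  x = λ² - 35 - 9 = 1296 - 44 ≡ 46; y = λ·(35 - 46) - 44 ≡ 29. → (46, 29)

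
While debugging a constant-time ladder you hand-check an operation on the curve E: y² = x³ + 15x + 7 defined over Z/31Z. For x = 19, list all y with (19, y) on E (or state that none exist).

none

x³ + 15x + 7 = 7151 ≡ 21 (mod 31).
21 is a non-residue mod 31; no y exists.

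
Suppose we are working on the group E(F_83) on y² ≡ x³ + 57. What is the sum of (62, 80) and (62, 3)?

O

The two points share x = 62 and their y-coordinates satisfy 80 + 3 ≡ 0 (mod 83), so they are inverses. Their sum is the point at infinity.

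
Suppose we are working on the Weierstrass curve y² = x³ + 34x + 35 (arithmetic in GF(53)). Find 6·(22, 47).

Write G = (22, 47).
Double-and-add on 6 = (110)₂. Start with G = (22, 47) for the leading 1-bit.
double: tangent at (22, 47): λ = (3·22² + 34)/(2·47) ≡ 2/41. 41⁻¹ ≡ 22 (mod 53) since 41·22 = 902 ≡ 1, so λ ≡ 2·22 ≡ 44.
  x = λ² - 22 - 22 = 1936 - 44 ≡ 37; y = λ·(22 - 37) - 47 ≡ 35. → (37, 35)
add G: (37, 35) + (22, 47). λ = (47 - 35)/(22 - 37) ≡ 12/38 mod 53. 38⁻¹ ≡ 7 (mod 53), so λ ≡ 31.
  x = λ² - 37 - 22 = 961 - 59 ≡ 1; y = λ·(37 - 1) - 35 ≡ 21. → (1, 21)
double: tangent at (1, 21): λ = (3·1² + 34)/(2·21) ≡ 37/42. 42⁻¹ ≡ 24 (mod 53), so λ ≡ 37·24 ≡ 40.
  x = λ² - 1 - 1 = 1600 - 2 ≡ 8; y = λ·(1 - 8) - 21 ≡ 17. → (8, 17)

(8, 17)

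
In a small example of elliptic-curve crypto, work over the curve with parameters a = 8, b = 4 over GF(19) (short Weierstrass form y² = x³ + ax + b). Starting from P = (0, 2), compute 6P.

Double-and-add on 6 = (110)₂. Start with P = (0, 2) for the leading 1-bit.
double: tangent at (0, 2): λ = (3·0² + 8)/(2·2) ≡ 8/4. 4⁻¹ ≡ 5 (mod 19) since 4·5 = 20 ≡ 1, so λ ≡ 8·5 ≡ 2.
  x = λ² - 0 - 0 = 4 - 0 ≡ 4; y = λ·(0 - 4) - 2 ≡ 9. → (4, 9)
add P: (4, 9) + (0, 2). λ = (2 - 9)/(0 - 4) ≡ 12/15 mod 19. 15⁻¹ ≡ 14 (mod 19), so λ ≡ 16.
  x = λ² - 4 - 0 = 256 - 4 ≡ 5; y = λ·(4 - 5) - 9 ≡ 13. → (5, 13)
double: tangent at (5, 13): λ = (3·5² + 8)/(2·13) ≡ 7/7. 7⁻¹ ≡ 11 (mod 19), so λ ≡ 7·11 ≡ 1.
  x = λ² - 5 - 5 = 1 - 10 ≡ 10; y = λ·(5 - 10) - 13 ≡ 1. → (10, 1)

(10, 1)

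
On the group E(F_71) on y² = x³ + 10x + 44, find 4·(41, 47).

Write Q = (41, 47).
Double-and-add on 4 = (100)₂. Start with Q = (41, 47) for the leading 1-bit.
double: tangent at (41, 47): λ = (3·41² + 10)/(2·47) ≡ 12/23. 23⁻¹ ≡ 34 (mod 71), so λ ≡ 12·34 ≡ 53.
  x = λ² - 41 - 41 = 2809 - 82 ≡ 29; y = λ·(41 - 29) - 47 ≡ 21. → (29, 21)
double: tangent at (29, 21): λ = (3·29² + 10)/(2·21) ≡ 48/42. 42⁻¹ ≡ 22 (mod 71), so λ ≡ 48·22 ≡ 62.
  x = λ² - 29 - 29 = 3844 - 58 ≡ 23; y = λ·(29 - 23) - 21 ≡ 67. → (23, 67)

(23, 67)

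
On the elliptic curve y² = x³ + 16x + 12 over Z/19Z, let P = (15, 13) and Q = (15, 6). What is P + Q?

O

The two points share x = 15 and their y-coordinates satisfy 13 + 6 ≡ 0 (mod 19), so they are inverses. Their sum is 𝒪.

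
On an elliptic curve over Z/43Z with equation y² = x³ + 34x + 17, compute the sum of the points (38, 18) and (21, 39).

(1, 40)

(38, 18) + (21, 39). λ = (39 - 18)/(21 - 38) ≡ 21/26 mod 43. 26⁻¹ ≡ 5 (mod 43), so λ ≡ 19.
  x = λ² - 38 - 21 = 361 - 59 ≡ 1; y = λ·(38 - 1) - 18 ≡ 40. → (1, 40)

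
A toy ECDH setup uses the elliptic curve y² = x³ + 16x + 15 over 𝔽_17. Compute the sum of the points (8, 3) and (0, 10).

(8, 3) + (0, 10). λ = (10 - 3)/(0 - 8) ≡ 7/9 mod 17. 9⁻¹ ≡ 2 (mod 17), so λ ≡ 14.
  x = λ² - 8 - 0 = 196 - 8 ≡ 1; y = λ·(8 - 1) - 3 ≡ 10. → (1, 10)

(1, 10)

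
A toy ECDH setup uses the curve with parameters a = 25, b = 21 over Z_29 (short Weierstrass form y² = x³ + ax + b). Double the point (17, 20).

(28, 16)

tangent at (17, 20): λ = (3·17² + 25)/(2·20) ≡ 22/11. 11⁻¹ ≡ 8 (mod 29), so λ ≡ 22·8 ≡ 2.
  x = λ² - 17 - 17 = 4 - 34 ≡ 28; y = λ·(17 - 28) - 20 ≡ 16. → (28, 16)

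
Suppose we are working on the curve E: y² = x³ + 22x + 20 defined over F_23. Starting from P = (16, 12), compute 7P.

(11, 12)

Double-and-add on 7 = (111)₂. Start with P = (16, 12) for the leading 1-bit.
double: tangent at (16, 12): λ = (3·16² + 22)/(2·12) ≡ 8/1. 1⁻¹ ≡ 1 (mod 23), so λ ≡ 8·1 ≡ 8.
  x = λ² - 16 - 16 = 64 - 32 ≡ 9; y = λ·(16 - 9) - 12 ≡ 21. → (9, 21)
add P: (9, 21) + (16, 12). λ = (12 - 21)/(16 - 9) ≡ 14/7 mod 23. 7⁻¹ ≡ 10 (mod 23), so λ ≡ 2.
  x = λ² - 9 - 16 = 4 - 25 ≡ 2; y = λ·(9 - 2) - 21 ≡ 16. → (2, 16)
double: tangent at (2, 16): λ = (3·2² + 22)/(2·16) ≡ 11/9. 9⁻¹ ≡ 18 (mod 23) since 9·18 = 162 ≡ 1, so λ ≡ 11·18 ≡ 14.
  x = λ² - 2 - 2 = 196 - 4 ≡ 8; y = λ·(2 - 8) - 16 ≡ 15. → (8, 15)
add P: (8, 15) + (16, 12). λ = (12 - 15)/(16 - 8) ≡ 20/8 mod 23. 8⁻¹ ≡ 3 (mod 23) since 8·3 = 24 ≡ 1, so λ ≡ 14.
  x = λ² - 8 - 16 = 196 - 24 ≡ 11; y = λ·(8 - 11) - 15 ≡ 12. → (11, 12)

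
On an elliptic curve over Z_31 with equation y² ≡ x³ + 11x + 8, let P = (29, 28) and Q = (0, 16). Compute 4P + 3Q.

First 4P:
Double-and-add on 4 = (100)₂. Start with P = (29, 28) for the leading 1-bit.
double: tangent at (29, 28): λ = (3·29² + 11)/(2·28) ≡ 23/25. 25⁻¹ ≡ 5 (mod 31), so λ ≡ 23·5 ≡ 22.
  x = λ² - 29 - 29 = 484 - 58 ≡ 23; y = λ·(29 - 23) - 28 ≡ 11. → (23, 11)
double: tangent at (23, 11): λ = (3·23² + 11)/(2·11) ≡ 17/22. 22⁻¹ ≡ 24 (mod 31) since 22·24 = 528 ≡ 1, so λ ≡ 17·24 ≡ 5.
  x = λ² - 23 - 23 = 25 - 46 ≡ 10; y = λ·(23 - 10) - 11 ≡ 23. → (10, 23)
4P = (10, 23).
Next 3Q:
Repeated addition: build up to 3Q.
2Q: tangent at (0, 16): λ = (3·0² + 11)/(2·16) ≡ 11/1. 1⁻¹ ≡ 1 (mod 31), so λ ≡ 11·1 ≡ 11.
  x = λ² - 0 - 0 = 121 - 0 ≡ 28; y = λ·(0 - 28) - 16 ≡ 17. → (28, 17)
3Q: (28, 17) + (0, 16). λ = (16 - 17)/(0 - 28) ≡ 30/3 mod 31. 3⁻¹ ≡ 21 (mod 31) since 3·21 = 63 ≡ 1, so λ ≡ 10.
  x = λ² - 28 - 0 = 100 - 28 ≡ 10; y = λ·(28 - 10) - 17 ≡ 8. → (10, 8)
3Q = (10, 8).
Finally 4P + 3Q:
(10, 23) + (10, 8): same x and y₁ ≡ -y₂, so the sum is the point at infinity.

O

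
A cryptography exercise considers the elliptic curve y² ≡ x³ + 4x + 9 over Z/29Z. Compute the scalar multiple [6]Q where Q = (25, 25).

(10, 11)

Double-and-add on 6 = (110)₂. Start with Q = (25, 25) for the leading 1-bit.
double: tangent at (25, 25): λ = (3·25² + 4)/(2·25) ≡ 23/21. 21⁻¹ ≡ 18 (mod 29) since 21·18 = 378 ≡ 1, so λ ≡ 23·18 ≡ 8.
  x = λ² - 25 - 25 = 64 - 50 ≡ 14; y = λ·(25 - 14) - 25 ≡ 5. → (14, 5)
add Q: (14, 5) + (25, 25). λ = (25 - 5)/(25 - 14) ≡ 20/11 mod 29. 11⁻¹ ≡ 8 (mod 29) since 11·8 = 88 ≡ 1, so λ ≡ 15.
  x = λ² - 14 - 25 = 225 - 39 ≡ 12; y = λ·(14 - 12) - 5 ≡ 25. → (12, 25)
double: tangent at (12, 25): λ = (3·12² + 4)/(2·25) ≡ 1/21. 21⁻¹ ≡ 18 (mod 29), so λ ≡ 1·18 ≡ 18.
  x = λ² - 12 - 12 = 324 - 24 ≡ 10; y = λ·(12 - 10) - 25 ≡ 11. → (10, 11)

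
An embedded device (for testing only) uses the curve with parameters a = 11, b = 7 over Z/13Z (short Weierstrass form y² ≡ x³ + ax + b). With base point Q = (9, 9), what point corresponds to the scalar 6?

(10, 8)

Double-and-add on 6 = (110)₂. Start with Q = (9, 9) for the leading 1-bit.
double: tangent at (9, 9): λ = (3·9² + 11)/(2·9) ≡ 7/5. 5⁻¹ ≡ 8 (mod 13) since 5·8 = 40 ≡ 1, so λ ≡ 7·8 ≡ 4.
  x = λ² - 9 - 9 = 16 - 18 ≡ 11; y = λ·(9 - 11) - 9 ≡ 9. → (11, 9)
add Q: (11, 9) + (9, 9). λ = (9 - 9)/(9 - 11) ≡ 0/11 mod 13. 11⁻¹ ≡ 6 (mod 13), so λ ≡ 0.
  x = λ² - 11 - 9 = 0 - 20 ≡ 6; y = λ·(11 - 6) - 9 ≡ 4. → (6, 4)
double: tangent at (6, 4): λ = (3·6² + 11)/(2·4) ≡ 2/8. 8⁻¹ ≡ 5 (mod 13), so λ ≡ 2·5 ≡ 10.
  x = λ² - 6 - 6 = 100 - 12 ≡ 10; y = λ·(6 - 10) - 4 ≡ 8. → (10, 8)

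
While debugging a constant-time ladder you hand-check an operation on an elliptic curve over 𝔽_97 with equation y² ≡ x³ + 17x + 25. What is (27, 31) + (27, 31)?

tangent at (27, 31): λ = (3·27² + 17)/(2·31) ≡ 70/62. 62⁻¹ ≡ 36 (mod 97), so λ ≡ 70·36 ≡ 95.
  x = λ² - 27 - 27 = 9025 - 54 ≡ 47; y = λ·(27 - 47) - 31 ≡ 9. → (47, 9)

(47, 9)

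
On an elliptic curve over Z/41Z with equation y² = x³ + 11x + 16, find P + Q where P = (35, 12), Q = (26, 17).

(35, 12) + (26, 17). λ = (17 - 12)/(26 - 35) ≡ 5/32 mod 41. 32⁻¹ ≡ 9 (mod 41), so λ ≡ 4.
  x = λ² - 35 - 26 = 16 - 61 ≡ 37; y = λ·(35 - 37) - 12 ≡ 21. → (37, 21)

(37, 21)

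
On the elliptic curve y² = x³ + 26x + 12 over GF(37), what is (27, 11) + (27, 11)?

tangent at (27, 11): λ = (3·27² + 26)/(2·11) ≡ 30/22. 22⁻¹ ≡ 32 (mod 37), so λ ≡ 30·32 ≡ 35.
  x = λ² - 27 - 27 = 1225 - 54 ≡ 24; y = λ·(27 - 24) - 11 ≡ 20. → (24, 20)

(24, 20)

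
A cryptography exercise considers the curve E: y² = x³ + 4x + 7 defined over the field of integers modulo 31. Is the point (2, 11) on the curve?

y² = 11² ≡ 28; x³ + 4x + 7 = 23 ≡ 23 (mod 31). 28 ≠ 23.

no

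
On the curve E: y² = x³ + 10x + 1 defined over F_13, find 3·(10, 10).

(11, 5)

Write Q = (10, 10).
Repeated addition: build up to 3Q.
2Q: tangent at (10, 10): λ = (3·10² + 10)/(2·10) ≡ 11/7. 7⁻¹ ≡ 2 (mod 13) since 7·2 = 14 ≡ 1, so λ ≡ 11·2 ≡ 9.
  x = λ² - 10 - 10 = 81 - 20 ≡ 9; y = λ·(10 - 9) - 10 ≡ 12. → (9, 12)
3Q: (9, 12) + (10, 10). λ = (10 - 12)/(10 - 9) ≡ 11/1 mod 13. 1⁻¹ ≡ 1 (mod 13) since 1·1 = 1 ≡ 1, so λ ≡ 11.
  x = λ² - 9 - 10 = 121 - 19 ≡ 11; y = λ·(9 - 11) - 12 ≡ 5. → (11, 5)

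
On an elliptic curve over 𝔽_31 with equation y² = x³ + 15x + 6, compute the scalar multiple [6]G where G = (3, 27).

(6, 23)

Repeated addition: build up to 6G.
2G: tangent at (3, 27): λ = (3·3² + 15)/(2·27) ≡ 11/23. 23⁻¹ ≡ 27 (mod 31) since 23·27 = 621 ≡ 1, so λ ≡ 11·27 ≡ 18.
  x = λ² - 3 - 3 = 324 - 6 ≡ 8; y = λ·(3 - 8) - 27 ≡ 7. → (8, 7)
3G: (8, 7) + (3, 27). λ = (27 - 7)/(3 - 8) ≡ 20/26 mod 31. 26⁻¹ ≡ 6 (mod 31), so λ ≡ 27.
  x = λ² - 8 - 3 = 729 - 11 ≡ 5; y = λ·(8 - 5) - 7 ≡ 12. → (5, 12)
4G: (5, 12) + (3, 27). λ = (27 - 12)/(3 - 5) ≡ 15/29 mod 31. 29⁻¹ ≡ 15 (mod 31) since 29·15 = 435 ≡ 1, so λ ≡ 8.
  x = λ² - 5 - 3 = 64 - 8 ≡ 25; y = λ·(5 - 25) - 12 ≡ 14. → (25, 14)
5G: (25, 14) + (3, 27). λ = (27 - 14)/(3 - 25) ≡ 13/9 mod 31. 9⁻¹ ≡ 7 (mod 31), so λ ≡ 29.
  x = λ² - 25 - 3 = 841 - 28 ≡ 7; y = λ·(25 - 7) - 14 ≡ 12. → (7, 12)
6G: (7, 12) + (3, 27). λ = (27 - 12)/(3 - 7) ≡ 15/27 mod 31. 27⁻¹ ≡ 23 (mod 31), so λ ≡ 4.
  x = λ² - 7 - 3 = 16 - 10 ≡ 6; y = λ·(7 - 6) - 12 ≡ 23. → (6, 23)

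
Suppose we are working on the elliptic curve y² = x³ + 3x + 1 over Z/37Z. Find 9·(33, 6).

O

Write P = (33, 6).
Double-and-add on 9 = (1001)₂. Start with P = (33, 6) for the leading 1-bit.
double: tangent at (33, 6): λ = (3·33² + 3)/(2·6) ≡ 14/12. 12⁻¹ ≡ 34 (mod 37), so λ ≡ 14·34 ≡ 32.
  x = λ² - 33 - 33 = 1024 - 66 ≡ 33; y = λ·(33 - 33) - 6 ≡ 31. → (33, 31)
double: tangent at (33, 31): λ = (3·33² + 3)/(2·31) ≡ 14/25. 25⁻¹ ≡ 3 (mod 37), so λ ≡ 14·3 ≡ 5.
  x = λ² - 33 - 33 = 25 - 66 ≡ 33; y = λ·(33 - 33) - 31 ≡ 6. → (33, 6)
double: tangent at (33, 6): λ = (3·33² + 3)/(2·6) ≡ 14/12. 12⁻¹ ≡ 34 (mod 37), so λ ≡ 14·34 ≡ 32.
  x = λ² - 33 - 33 = 1024 - 66 ≡ 33; y = λ·(33 - 33) - 6 ≡ 31. → (33, 31)
add P: (33, 31) + (33, 6): same x and y₁ ≡ -y₂, so the sum is ∞.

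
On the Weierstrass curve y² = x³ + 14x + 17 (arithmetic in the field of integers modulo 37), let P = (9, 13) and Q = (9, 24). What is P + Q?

O

The two points share x = 9 and their y-coordinates satisfy 13 + 24 ≡ 0 (mod 37), so they are inverses. Their sum is ∞.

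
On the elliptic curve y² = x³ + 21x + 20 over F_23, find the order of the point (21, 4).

2P: tangent at (21, 4): λ = (3·21² + 21)/(2·4) ≡ 10/8. 8⁻¹ ≡ 3 (mod 23) since 8·3 = 24 ≡ 1, so λ ≡ 10·3 ≡ 7.
  x = λ² - 21 - 21 = 49 - 42 ≡ 7; y = λ·(21 - 7) - 4 ≡ 2. → (7, 2)
3P: (7, 2) + (21, 4). λ = (4 - 2)/(21 - 7) ≡ 2/14 mod 23. 14⁻¹ ≡ 5 (mod 23), so λ ≡ 10.
  x = λ² - 7 - 21 = 100 - 28 ≡ 3; y = λ·(7 - 3) - 2 ≡ 15. → (3, 15)
4P: (3, 15) + (21, 4). λ = (4 - 15)/(21 - 3) ≡ 12/18 mod 23. 18⁻¹ ≡ 9 (mod 23) since 18·9 = 162 ≡ 1, so λ ≡ 16.
  x = λ² - 3 - 21 = 256 - 24 ≡ 2; y = λ·(3 - 2) - 15 ≡ 1. → (2, 1)
5P: (2, 1) + (21, 4). λ = (4 - 1)/(21 - 2) ≡ 3/19 mod 23. 19⁻¹ ≡ 17 (mod 23), so λ ≡ 5.
  x = λ² - 2 - 21 = 25 - 23 ≡ 2; y = λ·(2 - 2) - 1 ≡ 22. → (2, 22)
6P: (2, 22) + (21, 4). λ = (4 - 22)/(21 - 2) ≡ 5/19 mod 23. 19⁻¹ ≡ 17 (mod 23) since 19·17 = 323 ≡ 1, so λ ≡ 16.
  x = λ² - 2 - 21 = 256 - 23 ≡ 3; y = λ·(2 - 3) - 22 ≡ 8. → (3, 8)
7P: (3, 8) + (21, 4). λ = (4 - 8)/(21 - 3) ≡ 19/18 mod 23. 18⁻¹ ≡ 9 (mod 23) since 18·9 = 162 ≡ 1, so λ ≡ 10.
  x = λ² - 3 - 21 = 100 - 24 ≡ 7; y = λ·(3 - 7) - 8 ≡ 21. → (7, 21)
8P: (7, 21) + (21, 4). λ = (4 - 21)/(21 - 7) ≡ 6/14 mod 23. 14⁻¹ ≡ 5 (mod 23), so λ ≡ 7.
  x = λ² - 7 - 21 = 49 - 28 ≡ 21; y = λ·(7 - 21) - 21 ≡ 19. → (21, 19)
9P: (21, 19) + (21, 4): same x and y₁ ≡ -y₂, so the sum is O.
9P = O, so the order is 9.

9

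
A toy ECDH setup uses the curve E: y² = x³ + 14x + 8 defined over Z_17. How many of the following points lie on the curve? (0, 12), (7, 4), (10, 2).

(0, 12): 12² ≡ 8, rhs ≡ 8 → on.
(7, 4): 4² ≡ 16, rhs ≡ 7 → off.
(10, 2): 2² ≡ 4, rhs ≡ 9 → off.

1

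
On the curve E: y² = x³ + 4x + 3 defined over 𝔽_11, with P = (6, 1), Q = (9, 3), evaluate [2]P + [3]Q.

First 2P:
Repeated addition: build up to 2P.
2P: tangent at (6, 1): λ = (3·6² + 4)/(2·1) ≡ 2/2. 2⁻¹ ≡ 6 (mod 11), so λ ≡ 2·6 ≡ 1.
  x = λ² - 6 - 6 = 1 - 12 ≡ 0; y = λ·(6 - 0) - 1 ≡ 5. → (0, 5)
2P = (0, 5).
Next 3Q:
Repeated addition: build up to 3Q.
2Q: tangent at (9, 3): λ = (3·9² + 4)/(2·3) ≡ 5/6. 6⁻¹ ≡ 2 (mod 11), so λ ≡ 5·2 ≡ 10.
  x = λ² - 9 - 9 = 100 - 18 ≡ 5; y = λ·(9 - 5) - 3 ≡ 4. → (5, 4)
3Q: (5, 4) + (9, 3). λ = (3 - 4)/(9 - 5) ≡ 10/4 mod 11. 4⁻¹ ≡ 3 (mod 11) since 4·3 = 12 ≡ 1, so λ ≡ 8.
  x = λ² - 5 - 9 = 64 - 14 ≡ 6; y = λ·(5 - 6) - 4 ≡ 10. → (6, 10)
3Q = (6, 10).
Finally 2P + 3Q:
(0, 5) + (6, 10). λ = (10 - 5)/(6 - 0) ≡ 5/6 mod 11. 6⁻¹ ≡ 2 (mod 11) since 6·2 = 12 ≡ 1, so λ ≡ 10.
  x = λ² - 0 - 6 = 100 - 6 ≡ 6; y = λ·(0 - 6) - 5 ≡ 1. → (6, 1)

(6, 1)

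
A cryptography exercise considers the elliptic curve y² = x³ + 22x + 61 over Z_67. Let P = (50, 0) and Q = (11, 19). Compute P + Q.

(50, 0) + (11, 19). λ = (19 - 0)/(11 - 50) ≡ 19/28 mod 67. 28⁻¹ ≡ 12 (mod 67), so λ ≡ 27.
  x = λ² - 50 - 11 = 729 - 61 ≡ 65; y = λ·(50 - 65) - 0 ≡ 64. → (65, 64)

(65, 64)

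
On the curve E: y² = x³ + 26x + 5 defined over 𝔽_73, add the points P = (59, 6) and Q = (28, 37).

(59, 6) + (28, 37). λ = (37 - 6)/(28 - 59) ≡ 31/42 mod 73. 42⁻¹ ≡ 40 (mod 73) since 42·40 = 1680 ≡ 1, so λ ≡ 72.
  x = λ² - 59 - 28 = 5184 - 87 ≡ 60; y = λ·(59 - 60) - 6 ≡ 68. → (60, 68)

(60, 68)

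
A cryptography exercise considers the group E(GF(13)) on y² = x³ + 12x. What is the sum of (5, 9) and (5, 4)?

O

The two points share x = 5 and their y-coordinates satisfy 9 + 4 ≡ 0 (mod 13), so they are inverses. Their sum is the point at infinity.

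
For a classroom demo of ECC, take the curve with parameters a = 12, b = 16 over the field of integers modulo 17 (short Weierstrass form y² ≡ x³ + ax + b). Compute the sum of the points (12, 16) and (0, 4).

(12, 16) + (0, 4). λ = (4 - 16)/(0 - 12) ≡ 5/5 mod 17. 5⁻¹ ≡ 7 (mod 17) since 5·7 = 35 ≡ 1, so λ ≡ 1.
  x = λ² - 12 - 0 = 1 - 12 ≡ 6; y = λ·(12 - 6) - 16 ≡ 7. → (6, 7)

(6, 7)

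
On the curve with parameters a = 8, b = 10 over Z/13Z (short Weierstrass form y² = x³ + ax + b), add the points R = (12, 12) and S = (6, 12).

(12, 12) + (6, 12). λ = (12 - 12)/(6 - 12) ≡ 0/7 mod 13. 7⁻¹ ≡ 2 (mod 13), so λ ≡ 0.
  x = λ² - 12 - 6 = 0 - 18 ≡ 8; y = λ·(12 - 8) - 12 ≡ 1. → (8, 1)

(8, 1)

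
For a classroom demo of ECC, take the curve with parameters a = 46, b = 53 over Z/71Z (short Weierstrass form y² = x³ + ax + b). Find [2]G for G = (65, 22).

(42, 23)

tangent at (65, 22): λ = (3·65² + 46)/(2·22) ≡ 12/44. 44⁻¹ ≡ 21 (mod 71), so λ ≡ 12·21 ≡ 39.
  x = λ² - 65 - 65 = 1521 - 130 ≡ 42; y = λ·(65 - 42) - 22 ≡ 23. → (42, 23)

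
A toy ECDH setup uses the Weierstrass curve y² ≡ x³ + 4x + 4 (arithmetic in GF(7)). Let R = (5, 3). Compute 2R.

(1, 3)

tangent at (5, 3): λ = (3·5² + 4)/(2·3) ≡ 2/6. 6⁻¹ ≡ 6 (mod 7), so λ ≡ 2·6 ≡ 5.
  x = λ² - 5 - 5 = 25 - 10 ≡ 1; y = λ·(5 - 1) - 3 ≡ 3. → (1, 3)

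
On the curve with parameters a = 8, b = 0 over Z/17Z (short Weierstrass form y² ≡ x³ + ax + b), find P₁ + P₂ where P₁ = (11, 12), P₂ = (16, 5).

(11, 5)

(11, 12) + (16, 5). λ = (5 - 12)/(16 - 11) ≡ 10/5 mod 17. 5⁻¹ ≡ 7 (mod 17) since 5·7 = 35 ≡ 1, so λ ≡ 2.
  x = λ² - 11 - 16 = 4 - 27 ≡ 11; y = λ·(11 - 11) - 12 ≡ 5. → (11, 5)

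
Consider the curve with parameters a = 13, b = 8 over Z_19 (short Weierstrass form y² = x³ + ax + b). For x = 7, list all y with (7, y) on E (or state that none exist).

x³ + 13x + 8 = 442 ≡ 5 (mod 19).
Square roots of 5 mod 19: 9 and 10 (since 9² = 81 ≡ 5).

9, 10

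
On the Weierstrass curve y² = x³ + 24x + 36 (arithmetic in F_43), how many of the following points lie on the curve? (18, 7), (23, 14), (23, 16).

0

(18, 7): 7² ≡ 6, rhs ≡ 22 → off.
(23, 14): 14² ≡ 24, rhs ≡ 27 → off.
(23, 16): 16² ≡ 41, rhs ≡ 27 → off.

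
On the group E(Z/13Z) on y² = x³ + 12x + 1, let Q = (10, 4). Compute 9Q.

Double-and-add on 9 = (1001)₂. Start with Q = (10, 4) for the leading 1-bit.
double: tangent at (10, 4): λ = (3·10² + 12)/(2·4) ≡ 0/8. 8⁻¹ ≡ 5 (mod 13), so λ ≡ 0·5 ≡ 0.
  x = λ² - 10 - 10 = 0 - 20 ≡ 6; y = λ·(10 - 6) - 4 ≡ 9. → (6, 9)
double: tangent at (6, 9): λ = (3·6² + 12)/(2·9) ≡ 3/5. 5⁻¹ ≡ 8 (mod 13), so λ ≡ 3·8 ≡ 11.
  x = λ² - 6 - 6 = 121 - 12 ≡ 5; y = λ·(6 - 5) - 9 ≡ 2. → (5, 2)
double: tangent at (5, 2): λ = (3·5² + 12)/(2·2) ≡ 9/4. 4⁻¹ ≡ 10 (mod 13) since 4·10 = 40 ≡ 1, so λ ≡ 9·10 ≡ 12.
  x = λ² - 5 - 5 = 144 - 10 ≡ 4; y = λ·(5 - 4) - 2 ≡ 10. → (4, 10)
add Q: (4, 10) + (10, 4). λ = (4 - 10)/(10 - 4) ≡ 7/6 mod 13. 6⁻¹ ≡ 11 (mod 13), so λ ≡ 12.
  x = λ² - 4 - 10 = 144 - 14 ≡ 0; y = λ·(4 - 0) - 10 ≡ 12. → (0, 12)

(0, 12)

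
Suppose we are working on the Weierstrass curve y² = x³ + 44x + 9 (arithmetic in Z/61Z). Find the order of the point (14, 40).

2P: tangent at (14, 40): λ = (3·14² + 44)/(2·40) ≡ 22/19. 19⁻¹ ≡ 45 (mod 61), so λ ≡ 22·45 ≡ 14.
  x = λ² - 14 - 14 = 196 - 28 ≡ 46; y = λ·(14 - 46) - 40 ≡ 0. → (46, 0)
3P: (46, 0) + (14, 40). λ = (40 - 0)/(14 - 46) ≡ 40/29 mod 61. 29⁻¹ ≡ 40 (mod 61), so λ ≡ 14.
  x = λ² - 46 - 14 = 196 - 60 ≡ 14; y = λ·(46 - 14) - 0 ≡ 21. → (14, 21)
4P: (14, 21) + (14, 40): same x and y₁ ≡ -y₂, so the sum is 𝒪.
4P = 𝒪, so the order is 4.

4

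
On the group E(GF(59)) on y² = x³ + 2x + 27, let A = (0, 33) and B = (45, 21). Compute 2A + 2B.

(42, 6)

First 2A:
Repeated addition: build up to 2A.
2A: tangent at (0, 33): λ = (3·0² + 2)/(2·33) ≡ 2/7. 7⁻¹ ≡ 17 (mod 59) since 7·17 = 119 ≡ 1, so λ ≡ 2·17 ≡ 34.
  x = λ² - 0 - 0 = 1156 - 0 ≡ 35; y = λ·(0 - 35) - 33 ≡ 16. → (35, 16)
2A = (35, 16).
Next 2B:
Repeated addition: build up to 2B.
2B: tangent at (45, 21): λ = (3·45² + 2)/(2·21) ≡ 0/42. 42⁻¹ ≡ 52 (mod 59), so λ ≡ 0·52 ≡ 0.
  x = λ² - 45 - 45 = 0 - 90 ≡ 28; y = λ·(45 - 28) - 21 ≡ 38. → (28, 38)
2B = (28, 38).
Finally 2A + 2B:
(35, 16) + (28, 38). λ = (38 - 16)/(28 - 35) ≡ 22/52 mod 59. 52⁻¹ ≡ 42 (mod 59) since 52·42 = 2184 ≡ 1, so λ ≡ 39.
  x = λ² - 35 - 28 = 1521 - 63 ≡ 42; y = λ·(35 - 42) - 16 ≡ 6. → (42, 6)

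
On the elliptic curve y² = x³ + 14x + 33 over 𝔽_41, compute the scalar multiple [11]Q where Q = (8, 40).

(27, 2)

Repeated addition: build up to 11Q.
2Q: tangent at (8, 40): λ = (3·8² + 14)/(2·40) ≡ 1/39. 39⁻¹ ≡ 20 (mod 41) since 39·20 = 780 ≡ 1, so λ ≡ 1·20 ≡ 20.
  x = λ² - 8 - 8 = 400 - 16 ≡ 15; y = λ·(8 - 15) - 40 ≡ 25. → (15, 25)
3Q: (15, 25) + (8, 40). λ = (40 - 25)/(8 - 15) ≡ 15/34 mod 41. 34⁻¹ ≡ 35 (mod 41), so λ ≡ 33.
  x = λ² - 15 - 8 = 1089 - 23 ≡ 0; y = λ·(15 - 0) - 25 ≡ 19. → (0, 19)
4Q: (0, 19) + (8, 40). λ = (40 - 19)/(8 - 0) ≡ 21/8 mod 41. 8⁻¹ ≡ 36 (mod 41) since 8·36 = 288 ≡ 1, so λ ≡ 18.
  x = λ² - 0 - 8 = 324 - 8 ≡ 29; y = λ·(0 - 29) - 19 ≡ 33. → (29, 33)
5Q: (29, 33) + (8, 40). λ = (40 - 33)/(8 - 29) ≡ 7/20 mod 41. 20⁻¹ ≡ 39 (mod 41), so λ ≡ 27.
  x = λ² - 29 - 8 = 729 - 37 ≡ 36; y = λ·(29 - 36) - 33 ≡ 24. → (36, 24)
6Q: (36, 24) + (8, 40). λ = (40 - 24)/(8 - 36) ≡ 16/13 mod 41. 13⁻¹ ≡ 19 (mod 41), so λ ≡ 17.
  x = λ² - 36 - 8 = 289 - 44 ≡ 40; y = λ·(36 - 40) - 24 ≡ 31. → (40, 31)
7Q: (40, 31) + (8, 40). λ = (40 - 31)/(8 - 40) ≡ 9/9 mod 41. 9⁻¹ ≡ 32 (mod 41), so λ ≡ 1.
  x = λ² - 40 - 8 = 1 - 48 ≡ 35; y = λ·(40 - 35) - 31 ≡ 15. → (35, 15)
8Q: (35, 15) + (8, 40). λ = (40 - 15)/(8 - 35) ≡ 25/14 mod 41. 14⁻¹ ≡ 3 (mod 41), so λ ≡ 34.
  x = λ² - 35 - 8 = 1156 - 43 ≡ 6; y = λ·(35 - 6) - 15 ≡ 28. → (6, 28)
9Q: (6, 28) + (8, 40). λ = (40 - 28)/(8 - 6) ≡ 12/2 mod 41. 2⁻¹ ≡ 21 (mod 41), so λ ≡ 6.
  x = λ² - 6 - 8 = 36 - 14 ≡ 22; y = λ·(6 - 22) - 28 ≡ 40. → (22, 40)
10Q: (22, 40) + (8, 40). λ = (40 - 40)/(8 - 22) ≡ 0/27 mod 41. 27⁻¹ ≡ 38 (mod 41) since 27·38 = 1026 ≡ 1, so λ ≡ 0.
  x = λ² - 22 - 8 = 0 - 30 ≡ 11; y = λ·(22 - 11) - 40 ≡ 1. → (11, 1)
11Q: (11, 1) + (8, 40). λ = (40 - 1)/(8 - 11) ≡ 39/38 mod 41. 38⁻¹ ≡ 27 (mod 41), so λ ≡ 28.
  x = λ² - 11 - 8 = 784 - 19 ≡ 27; y = λ·(11 - 27) - 1 ≡ 2. → (27, 2)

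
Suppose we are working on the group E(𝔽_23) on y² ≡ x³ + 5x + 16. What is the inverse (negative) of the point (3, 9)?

-(3, 9) = (3, -9 mod 23) = (3, 14).

(3, 14)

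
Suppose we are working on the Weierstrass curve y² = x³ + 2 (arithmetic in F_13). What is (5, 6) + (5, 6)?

tangent at (5, 6): λ = (3·5² + 0)/(2·6) ≡ 10/12. 12⁻¹ ≡ 12 (mod 13) since 12·12 = 144 ≡ 1, so λ ≡ 10·12 ≡ 3.
  x = λ² - 5 - 5 = 9 - 10 ≡ 12; y = λ·(5 - 12) - 6 ≡ 12. → (12, 12)

(12, 12)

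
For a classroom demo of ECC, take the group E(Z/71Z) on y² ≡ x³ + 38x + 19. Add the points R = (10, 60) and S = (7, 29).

(3, 36)

(10, 60) + (7, 29). λ = (29 - 60)/(7 - 10) ≡ 40/68 mod 71. 68⁻¹ ≡ 47 (mod 71) since 68·47 = 3196 ≡ 1, so λ ≡ 34.
  x = λ² - 10 - 7 = 1156 - 17 ≡ 3; y = λ·(10 - 3) - 60 ≡ 36. → (3, 36)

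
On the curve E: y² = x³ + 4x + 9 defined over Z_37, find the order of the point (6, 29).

2P: tangent at (6, 29): λ = (3·6² + 4)/(2·29) ≡ 1/21. 21⁻¹ ≡ 30 (mod 37), so λ ≡ 1·30 ≡ 30.
  x = λ² - 6 - 6 = 900 - 12 ≡ 0; y = λ·(6 - 0) - 29 ≡ 3. → (0, 3)
3P: (0, 3) + (6, 29). λ = (29 - 3)/(6 - 0) ≡ 26/6 mod 37. 6⁻¹ ≡ 31 (mod 37) since 6·31 = 186 ≡ 1, so λ ≡ 29.
  x = λ² - 0 - 6 = 841 - 6 ≡ 21; y = λ·(0 - 21) - 3 ≡ 17. → (21, 17)
4P: (21, 17) + (6, 29). λ = (29 - 17)/(6 - 21) ≡ 12/22 mod 37. 22⁻¹ ≡ 32 (mod 37), so λ ≡ 14.
  x = λ² - 21 - 6 = 196 - 27 ≡ 21; y = λ·(21 - 21) - 17 ≡ 20. → (21, 20)
5P: (21, 20) + (6, 29). λ = (29 - 20)/(6 - 21) ≡ 9/22 mod 37. 22⁻¹ ≡ 32 (mod 37), so λ ≡ 29.
  x = λ² - 21 - 6 = 841 - 27 ≡ 0; y = λ·(21 - 0) - 20 ≡ 34. → (0, 34)
6P: (0, 34) + (6, 29). λ = (29 - 34)/(6 - 0) ≡ 32/6 mod 37. 6⁻¹ ≡ 31 (mod 37), so λ ≡ 30.
  x = λ² - 0 - 6 = 900 - 6 ≡ 6; y = λ·(0 - 6) - 34 ≡ 8. → (6, 8)
7P: (6, 8) + (6, 29): same x and y₁ ≡ -y₂, so the sum is the point at infinity.
7P = the point at infinity, so the order is 7.

7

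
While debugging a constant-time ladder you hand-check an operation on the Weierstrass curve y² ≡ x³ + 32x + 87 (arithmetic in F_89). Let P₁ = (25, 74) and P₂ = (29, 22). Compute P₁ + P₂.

(25, 74) + (29, 22). λ = (22 - 74)/(29 - 25) ≡ 37/4 mod 89. 4⁻¹ ≡ 67 (mod 89) since 4·67 = 268 ≡ 1, so λ ≡ 76.
  x = λ² - 25 - 29 = 5776 - 54 ≡ 26; y = λ·(25 - 26) - 74 ≡ 28. → (26, 28)

(26, 28)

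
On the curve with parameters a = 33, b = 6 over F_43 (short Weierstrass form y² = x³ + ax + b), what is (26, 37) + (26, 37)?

tangent at (26, 37): λ = (3·26² + 33)/(2·37) ≡ 40/31. 31⁻¹ ≡ 25 (mod 43), so λ ≡ 40·25 ≡ 11.
  x = λ² - 26 - 26 = 121 - 52 ≡ 26; y = λ·(26 - 26) - 37 ≡ 6. → (26, 6)

(26, 6)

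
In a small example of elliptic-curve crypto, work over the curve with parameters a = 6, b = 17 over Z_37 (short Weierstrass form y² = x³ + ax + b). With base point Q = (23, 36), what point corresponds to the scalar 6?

(14, 12)

Double-and-add on 6 = (110)₂. Start with Q = (23, 36) for the leading 1-bit.
double: tangent at (23, 36): λ = (3·23² + 6)/(2·36) ≡ 2/35. 35⁻¹ ≡ 18 (mod 37), so λ ≡ 2·18 ≡ 36.
  x = λ² - 23 - 23 = 1296 - 46 ≡ 29; y = λ·(23 - 29) - 36 ≡ 7. → (29, 7)
add Q: (29, 7) + (23, 36). λ = (36 - 7)/(23 - 29) ≡ 29/31 mod 37. 31⁻¹ ≡ 6 (mod 37), so λ ≡ 26.
  x = λ² - 29 - 23 = 676 - 52 ≡ 32; y = λ·(29 - 32) - 7 ≡ 26. → (32, 26)
double: tangent at (32, 26): λ = (3·32² + 6)/(2·26) ≡ 7/15. 15⁻¹ ≡ 5 (mod 37), so λ ≡ 7·5 ≡ 35.
  x = λ² - 32 - 32 = 1225 - 64 ≡ 14; y = λ·(32 - 14) - 26 ≡ 12. → (14, 12)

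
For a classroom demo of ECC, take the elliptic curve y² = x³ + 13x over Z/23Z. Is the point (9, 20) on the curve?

y² = 20² ≡ 9; x³ + 13x + 0 = 846 ≡ 18 (mod 23). 9 ≠ 18.

no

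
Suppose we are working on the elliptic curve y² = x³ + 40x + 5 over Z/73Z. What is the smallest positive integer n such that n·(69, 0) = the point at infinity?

2

2P: (69, 0) + (69, 0): same x and y₁ ≡ -y₂, so the sum is the point at infinity.
2P = the point at infinity, so the order is 2.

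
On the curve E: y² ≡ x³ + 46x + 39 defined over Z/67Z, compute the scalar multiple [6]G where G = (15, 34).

Repeated addition: build up to 6G.
2G: tangent at (15, 34): λ = (3·15² + 46)/(2·34) ≡ 51/1. 1⁻¹ ≡ 1 (mod 67), so λ ≡ 51·1 ≡ 51.
  x = λ² - 15 - 15 = 2601 - 30 ≡ 25; y = λ·(15 - 25) - 34 ≡ 59. → (25, 59)
3G: (25, 59) + (15, 34). λ = (34 - 59)/(15 - 25) ≡ 42/57 mod 67. 57⁻¹ ≡ 20 (mod 67), so λ ≡ 36.
  x = λ² - 25 - 15 = 1296 - 40 ≡ 50; y = λ·(25 - 50) - 59 ≡ 46. → (50, 46)
4G: (50, 46) + (15, 34). λ = (34 - 46)/(15 - 50) ≡ 55/32 mod 67. 32⁻¹ ≡ 44 (mod 67) since 32·44 = 1408 ≡ 1, so λ ≡ 8.
  x = λ² - 50 - 15 = 64 - 65 ≡ 66; y = λ·(50 - 66) - 46 ≡ 27. → (66, 27)
5G: (66, 27) + (15, 34). λ = (34 - 27)/(15 - 66) ≡ 7/16 mod 67. 16⁻¹ ≡ 21 (mod 67), so λ ≡ 13.
  x = λ² - 66 - 15 = 169 - 81 ≡ 21; y = λ·(66 - 21) - 27 ≡ 22. → (21, 22)
6G: (21, 22) + (15, 34). λ = (34 - 22)/(15 - 21) ≡ 12/61 mod 67. 61⁻¹ ≡ 11 (mod 67), so λ ≡ 65.
  x = λ² - 21 - 15 = 4225 - 36 ≡ 35; y = λ·(21 - 35) - 22 ≡ 6. → (35, 6)

(35, 6)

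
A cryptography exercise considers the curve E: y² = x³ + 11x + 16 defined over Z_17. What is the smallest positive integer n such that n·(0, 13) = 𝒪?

5

2P: tangent at (0, 13): λ = (3·0² + 11)/(2·13) ≡ 11/9. 9⁻¹ ≡ 2 (mod 17), so λ ≡ 11·2 ≡ 5.
  x = λ² - 0 - 0 = 25 - 0 ≡ 8; y = λ·(0 - 8) - 13 ≡ 15. → (8, 15)
3P: (8, 15) + (0, 13). λ = (13 - 15)/(0 - 8) ≡ 15/9 mod 17. 9⁻¹ ≡ 2 (mod 17), so λ ≡ 13.
  x = λ² - 8 - 0 = 169 - 8 ≡ 8; y = λ·(8 - 8) - 15 ≡ 2. → (8, 2)
4P: (8, 2) + (0, 13). λ = (13 - 2)/(0 - 8) ≡ 11/9 mod 17. 9⁻¹ ≡ 2 (mod 17), so λ ≡ 5.
  x = λ² - 8 - 0 = 25 - 8 ≡ 0; y = λ·(8 - 0) - 2 ≡ 4. → (0, 4)
5P: (0, 4) + (0, 13): same x and y₁ ≡ -y₂, so the sum is 𝒪.
5P = 𝒪, so the order is 5.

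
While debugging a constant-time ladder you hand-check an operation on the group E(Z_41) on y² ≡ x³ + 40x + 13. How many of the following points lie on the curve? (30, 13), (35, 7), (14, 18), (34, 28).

4

(30, 13): 13² ≡ 5, rhs ≡ 5 → on.
(35, 7): 7² ≡ 8, rhs ≡ 8 → on.
(14, 18): 18² ≡ 37, rhs ≡ 37 → on.
(34, 28): 28² ≡ 5, rhs ≡ 5 → on.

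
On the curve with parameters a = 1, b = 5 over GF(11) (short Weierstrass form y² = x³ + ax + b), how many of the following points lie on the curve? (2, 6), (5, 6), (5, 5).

2

(2, 6): 6² ≡ 3, rhs ≡ 4 → off.
(5, 6): 6² ≡ 3, rhs ≡ 3 → on.
(5, 5): 5² ≡ 3, rhs ≡ 3 → on.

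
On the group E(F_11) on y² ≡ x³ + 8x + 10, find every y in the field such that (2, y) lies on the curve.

x³ + 8x + 10 = 34 ≡ 1 (mod 11).
Square roots of 1 mod 11: 1 and 10 (since 1² = 1 ≡ 1).

1, 10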